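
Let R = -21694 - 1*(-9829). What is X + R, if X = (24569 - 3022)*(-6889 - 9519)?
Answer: -353555041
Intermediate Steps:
R = -11865 (R = -21694 + 9829 = -11865)
X = -353543176 (X = 21547*(-16408) = -353543176)
X + R = -353543176 - 11865 = -353555041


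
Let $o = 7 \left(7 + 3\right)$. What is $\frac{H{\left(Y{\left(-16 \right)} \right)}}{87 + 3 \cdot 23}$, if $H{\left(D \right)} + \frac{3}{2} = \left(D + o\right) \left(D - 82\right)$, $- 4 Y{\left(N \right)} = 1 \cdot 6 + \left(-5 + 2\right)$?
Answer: $- \frac{91711}{2496} \approx -36.743$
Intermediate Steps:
$o = 70$ ($o = 7 \cdot 10 = 70$)
$Y{\left(N \right)} = - \frac{3}{4}$ ($Y{\left(N \right)} = - \frac{1 \cdot 6 + \left(-5 + 2\right)}{4} = - \frac{6 - 3}{4} = \left(- \frac{1}{4}\right) 3 = - \frac{3}{4}$)
$H{\left(D \right)} = - \frac{3}{2} + \left(-82 + D\right) \left(70 + D\right)$ ($H{\left(D \right)} = - \frac{3}{2} + \left(D + 70\right) \left(D - 82\right) = - \frac{3}{2} + \left(70 + D\right) \left(-82 + D\right) = - \frac{3}{2} + \left(-82 + D\right) \left(70 + D\right)$)
$\frac{H{\left(Y{\left(-16 \right)} \right)}}{87 + 3 \cdot 23} = \frac{- \frac{11483}{2} + \left(- \frac{3}{4}\right)^{2} - -9}{87 + 3 \cdot 23} = \frac{- \frac{11483}{2} + \frac{9}{16} + 9}{87 + 69} = - \frac{91711}{16 \cdot 156} = \left(- \frac{91711}{16}\right) \frac{1}{156} = - \frac{91711}{2496}$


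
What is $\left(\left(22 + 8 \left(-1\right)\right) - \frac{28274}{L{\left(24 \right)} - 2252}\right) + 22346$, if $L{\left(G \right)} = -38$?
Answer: $\frac{25616337}{1145} \approx 22372.0$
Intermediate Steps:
$\left(\left(22 + 8 \left(-1\right)\right) - \frac{28274}{L{\left(24 \right)} - 2252}\right) + 22346 = \left(\left(22 + 8 \left(-1\right)\right) - \frac{28274}{-38 - 2252}\right) + 22346 = \left(\left(22 - 8\right) - \frac{28274}{-2290}\right) + 22346 = \left(14 - - \frac{14137}{1145}\right) + 22346 = \left(14 + \frac{14137}{1145}\right) + 22346 = \frac{30167}{1145} + 22346 = \frac{25616337}{1145}$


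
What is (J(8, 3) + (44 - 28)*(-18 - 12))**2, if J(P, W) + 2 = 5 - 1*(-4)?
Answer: 223729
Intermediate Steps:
J(P, W) = 7 (J(P, W) = -2 + (5 - 1*(-4)) = -2 + (5 + 4) = -2 + 9 = 7)
(J(8, 3) + (44 - 28)*(-18 - 12))**2 = (7 + (44 - 28)*(-18 - 12))**2 = (7 + 16*(-30))**2 = (7 - 480)**2 = (-473)**2 = 223729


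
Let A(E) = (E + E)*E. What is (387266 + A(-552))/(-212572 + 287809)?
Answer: 996674/75237 ≈ 13.247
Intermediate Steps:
A(E) = 2*E² (A(E) = (2*E)*E = 2*E²)
(387266 + A(-552))/(-212572 + 287809) = (387266 + 2*(-552)²)/(-212572 + 287809) = (387266 + 2*304704)/75237 = (387266 + 609408)*(1/75237) = 996674*(1/75237) = 996674/75237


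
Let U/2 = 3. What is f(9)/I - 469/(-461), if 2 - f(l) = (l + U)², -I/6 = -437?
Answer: 1126915/1208742 ≈ 0.93230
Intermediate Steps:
U = 6 (U = 2*3 = 6)
I = 2622 (I = -6*(-437) = 2622)
f(l) = 2 - (6 + l)² (f(l) = 2 - (l + 6)² = 2 - (6 + l)²)
f(9)/I - 469/(-461) = (2 - (6 + 9)²)/2622 - 469/(-461) = (2 - 1*15²)*(1/2622) - 469*(-1/461) = (2 - 1*225)*(1/2622) + 469/461 = (2 - 225)*(1/2622) + 469/461 = -223*1/2622 + 469/461 = -223/2622 + 469/461 = 1126915/1208742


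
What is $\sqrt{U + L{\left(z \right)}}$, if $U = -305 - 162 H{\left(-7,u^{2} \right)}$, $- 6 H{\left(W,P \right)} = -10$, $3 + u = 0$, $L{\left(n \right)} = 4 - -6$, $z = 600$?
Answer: $i \sqrt{565} \approx 23.77 i$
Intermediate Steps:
$L{\left(n \right)} = 10$ ($L{\left(n \right)} = 4 + 6 = 10$)
$u = -3$ ($u = -3 + 0 = -3$)
$H{\left(W,P \right)} = \frac{5}{3}$ ($H{\left(W,P \right)} = \left(- \frac{1}{6}\right) \left(-10\right) = \frac{5}{3}$)
$U = -575$ ($U = -305 - 270 = -575$)
$\sqrt{U + L{\left(z \right)}} = \sqrt{-575 + 10} = \sqrt{-565} = i \sqrt{565}$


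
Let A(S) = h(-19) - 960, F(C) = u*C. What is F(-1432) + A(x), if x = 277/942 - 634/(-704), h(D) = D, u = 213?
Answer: -305995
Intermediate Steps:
F(C) = 213*C
x = 198059/165792 (x = 277*(1/942) - 634*(-1/704) = 277/942 + 317/352 = 198059/165792 ≈ 1.1946)
A(S) = -979 (A(S) = -19 - 960 = -979)
F(-1432) + A(x) = 213*(-1432) - 979 = -305016 - 979 = -305995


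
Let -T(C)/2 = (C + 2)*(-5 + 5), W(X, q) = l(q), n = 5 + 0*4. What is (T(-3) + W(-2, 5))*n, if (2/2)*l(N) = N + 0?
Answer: 25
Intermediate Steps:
l(N) = N (l(N) = N + 0 = N)
n = 5 (n = 5 + 0 = 5)
W(X, q) = q
T(C) = 0 (T(C) = -2*(C + 2)*(-5 + 5) = -2*(2 + C)*0 = -2*0 = 0)
(T(-3) + W(-2, 5))*n = (0 + 5)*5 = 5*5 = 25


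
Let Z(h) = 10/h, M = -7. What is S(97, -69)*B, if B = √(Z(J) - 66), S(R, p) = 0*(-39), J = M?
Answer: 0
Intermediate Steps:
J = -7
S(R, p) = 0
B = 2*I*√826/7 (B = √(10/(-7) - 66) = √(10*(-⅐) - 66) = √(-10/7 - 66) = √(-472/7) = 2*I*√826/7 ≈ 8.2115*I)
S(97, -69)*B = 0*(2*I*√826/7) = 0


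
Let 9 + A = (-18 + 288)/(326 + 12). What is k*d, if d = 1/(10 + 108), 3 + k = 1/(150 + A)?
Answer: -71723/2827752 ≈ -0.025364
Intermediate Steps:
A = -1386/169 (A = -9 + (-18 + 288)/(326 + 12) = -9 + 270/338 = -9 + 270*(1/338) = -9 + 135/169 = -1386/169 ≈ -8.2012)
k = -71723/23964 (k = -3 + 1/(150 - 1386/169) = -3 + 1/(23964/169) = -3 + 169/23964 = -71723/23964 ≈ -2.9929)
d = 1/118 ≈ 0.0084746
k*d = -71723/23964*1/118 = -71723/2827752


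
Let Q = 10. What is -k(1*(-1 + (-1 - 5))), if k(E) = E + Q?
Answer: -3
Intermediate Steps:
k(E) = 10 + E (k(E) = E + 10 = 10 + E)
-k(1*(-1 + (-1 - 5))) = -(10 + 1*(-1 + (-1 - 5))) = -(10 + 1*(-1 - 6)) = -(10 + 1*(-7)) = -(10 - 7) = -1*3 = -3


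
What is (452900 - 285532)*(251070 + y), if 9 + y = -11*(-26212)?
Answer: 90277127624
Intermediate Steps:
y = 288323 (y = -9 - 11*(-26212) = -9 + 288332 = 288323)
(452900 - 285532)*(251070 + y) = (452900 - 285532)*(251070 + 288323) = 167368*539393 = 90277127624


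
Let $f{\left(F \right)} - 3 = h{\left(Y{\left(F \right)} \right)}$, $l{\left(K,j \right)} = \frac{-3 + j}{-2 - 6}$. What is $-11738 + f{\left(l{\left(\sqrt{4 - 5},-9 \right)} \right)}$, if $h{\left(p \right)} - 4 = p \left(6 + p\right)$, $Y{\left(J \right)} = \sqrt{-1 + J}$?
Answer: $- \frac{23461}{2} + 3 \sqrt{2} \approx -11726.0$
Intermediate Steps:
$l{\left(K,j \right)} = \frac{3}{8} - \frac{j}{8}$ ($l{\left(K,j \right)} = \frac{-3 + j}{-8} = \left(-3 + j\right) \left(- \frac{1}{8}\right) = \frac{3}{8} - \frac{j}{8}$)
$h{\left(p \right)} = 4 + p \left(6 + p\right)$
$f{\left(F \right)} = 6 + F + 6 \sqrt{-1 + F}$ ($f{\left(F \right)} = 3 + \left(4 + \left(\sqrt{-1 + F}\right)^{2} + 6 \sqrt{-1 + F}\right) = 3 + \left(4 + \left(-1 + F\right) + 6 \sqrt{-1 + F}\right) = 3 + \left(3 + F + 6 \sqrt{-1 + F}\right) = 6 + F + 6 \sqrt{-1 + F}$)
$-11738 + f{\left(l{\left(\sqrt{4 - 5},-9 \right)} \right)} = -11738 + \left(6 + \left(\frac{3}{8} - - \frac{9}{8}\right) + 6 \sqrt{-1 + \left(\frac{3}{8} - - \frac{9}{8}\right)}\right) = -11738 + \left(6 + \left(\frac{3}{8} + \frac{9}{8}\right) + 6 \sqrt{-1 + \left(\frac{3}{8} + \frac{9}{8}\right)}\right) = -11738 + \left(6 + \frac{3}{2} + 6 \sqrt{-1 + \frac{3}{2}}\right) = -11738 + \left(6 + \frac{3}{2} + \frac{6}{\sqrt{2}}\right) = -11738 + \left(6 + \frac{3}{2} + 6 \frac{\sqrt{2}}{2}\right) = -11738 + \left(6 + \frac{3}{2} + 3 \sqrt{2}\right) = -11738 + \left(\frac{15}{2} + 3 \sqrt{2}\right) = - \frac{23461}{2} + 3 \sqrt{2}$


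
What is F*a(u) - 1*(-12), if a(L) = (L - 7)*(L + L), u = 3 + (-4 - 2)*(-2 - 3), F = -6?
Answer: -10284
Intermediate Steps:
u = 33 (u = 3 - 6*(-5) = 3 + 30 = 33)
a(L) = 2*L*(-7 + L) (a(L) = (-7 + L)*(2*L) = 2*L*(-7 + L))
F*a(u) - 1*(-12) = -12*33*(-7 + 33) - 1*(-12) = -12*33*26 + 12 = -6*1716 + 12 = -10296 + 12 = -10284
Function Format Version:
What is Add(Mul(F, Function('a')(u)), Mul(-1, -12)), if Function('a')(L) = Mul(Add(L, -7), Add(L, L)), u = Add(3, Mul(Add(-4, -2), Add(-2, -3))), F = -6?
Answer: -10284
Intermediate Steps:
u = 33 (u = Add(3, Mul(-6, -5)) = Add(3, 30) = 33)
Function('a')(L) = Mul(2, L, Add(-7, L)) (Function('a')(L) = Mul(Add(-7, L), Mul(2, L)) = Mul(2, L, Add(-7, L)))
Add(Mul(F, Function('a')(u)), Mul(-1, -12)) = Add(Mul(-6, Mul(2, 33, Add(-7, 33))), Mul(-1, -12)) = Add(Mul(-6, Mul(2, 33, 26)), 12) = Add(Mul(-6, 1716), 12) = Add(-10296, 12) = -10284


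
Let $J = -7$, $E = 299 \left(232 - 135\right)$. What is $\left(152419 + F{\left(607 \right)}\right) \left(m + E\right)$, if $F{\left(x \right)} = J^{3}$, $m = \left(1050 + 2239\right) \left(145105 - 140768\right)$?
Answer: $2173682490096$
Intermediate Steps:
$E = 29003$ ($E = 299 \cdot 97 = 29003$)
$m = 14264393$ ($m = 3289 \cdot 4337 = 14264393$)
$F{\left(x \right)} = -343$ ($F{\left(x \right)} = \left(-7\right)^{3} = -343$)
$\left(152419 + F{\left(607 \right)}\right) \left(m + E\right) = \left(152419 - 343\right) \left(14264393 + 29003\right) = 152076 \cdot 14293396 = 2173682490096$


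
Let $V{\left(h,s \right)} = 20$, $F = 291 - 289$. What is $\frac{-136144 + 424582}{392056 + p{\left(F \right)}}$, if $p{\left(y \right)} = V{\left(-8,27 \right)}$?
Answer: $\frac{48073}{65346} \approx 0.73567$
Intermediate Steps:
$F = 2$ ($F = 291 - 289 = 2$)
$p{\left(y \right)} = 20$
$\frac{-136144 + 424582}{392056 + p{\left(F \right)}} = \frac{-136144 + 424582}{392056 + 20} = \frac{288438}{392076} = 288438 \cdot \frac{1}{392076} = \frac{48073}{65346}$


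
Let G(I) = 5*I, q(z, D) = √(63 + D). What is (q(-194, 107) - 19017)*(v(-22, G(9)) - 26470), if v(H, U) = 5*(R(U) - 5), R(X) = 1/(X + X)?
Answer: 1007708717/2 - 476909*√170/18 ≈ 5.0351e+8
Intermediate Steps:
R(X) = 1/(2*X)
v(H, U) = -25 + 5/(2*U) (v(H, U) = 5*(1/(2*U) - 5) = 5*(-5 + 1/(2*U)) = -25 + 5/(2*U))
(q(-194, 107) - 19017)*(v(-22, G(9)) - 26470) = (√(63 + 107) - 19017)*((-25 + 5/(2*((5*9)))) - 26470) = (√170 - 19017)*((-25 + (5/2)/45) - 26470) = (-19017 + √170)*((-25 + (5/2)*(1/45)) - 26470) = (-19017 + √170)*((-25 + 1/18) - 26470) = (-19017 + √170)*(-449/18 - 26470) = (-19017 + √170)*(-476909/18) = 1007708717/2 - 476909*√170/18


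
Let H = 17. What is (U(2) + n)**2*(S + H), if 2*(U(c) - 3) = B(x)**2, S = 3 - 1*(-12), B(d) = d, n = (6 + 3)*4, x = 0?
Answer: 48672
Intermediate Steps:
n = 36 (n = 9*4 = 36)
S = 15 (S = 3 + 12 = 15)
U(c) = 3 (U(c) = 3 + (1/2)*0**2 = 3 + (1/2)*0 = 3 + 0 = 3)
(U(2) + n)**2*(S + H) = (3 + 36)**2*(15 + 17) = 39**2*32 = 1521*32 = 48672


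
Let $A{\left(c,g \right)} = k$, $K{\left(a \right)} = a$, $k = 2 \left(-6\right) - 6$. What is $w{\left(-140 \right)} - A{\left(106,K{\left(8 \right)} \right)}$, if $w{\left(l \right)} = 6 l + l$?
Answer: $-962$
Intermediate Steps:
$k = -18$ ($k = -12 - 6 = -18$)
$A{\left(c,g \right)} = -18$
$w{\left(l \right)} = 7 l$
$w{\left(-140 \right)} - A{\left(106,K{\left(8 \right)} \right)} = 7 \left(-140\right) - -18 = -980 + 18 = -962$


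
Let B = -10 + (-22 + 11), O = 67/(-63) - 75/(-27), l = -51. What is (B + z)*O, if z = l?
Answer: -864/7 ≈ -123.43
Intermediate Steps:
z = -51
O = 12/7 (O = 67*(-1/63) - 75*(-1/27) = -67/63 + 25/9 = 12/7 ≈ 1.7143)
B = -21 (B = -10 - 11 = -21)
(B + z)*O = (-21 - 51)*(12/7) = -72*12/7 = -864/7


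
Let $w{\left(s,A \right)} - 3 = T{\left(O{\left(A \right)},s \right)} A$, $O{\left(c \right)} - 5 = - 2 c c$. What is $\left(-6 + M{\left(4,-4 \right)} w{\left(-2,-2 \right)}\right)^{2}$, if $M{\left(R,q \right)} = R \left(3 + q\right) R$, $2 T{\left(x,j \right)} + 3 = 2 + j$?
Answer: $10404$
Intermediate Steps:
$O{\left(c \right)} = 5 - 2 c^{2}$ ($O{\left(c \right)} = 5 + - 2 c c = 5 - 2 c^{2}$)
$T{\left(x,j \right)} = - \frac{1}{2} + \frac{j}{2}$ ($T{\left(x,j \right)} = - \frac{3}{2} + \frac{2 + j}{2} = - \frac{3}{2} + \left(1 + \frac{j}{2}\right) = - \frac{1}{2} + \frac{j}{2}$)
$w{\left(s,A \right)} = 3 + A \left(- \frac{1}{2} + \frac{s}{2}\right)$ ($w{\left(s,A \right)} = 3 + \left(- \frac{1}{2} + \frac{s}{2}\right) A = 3 + A \left(- \frac{1}{2} + \frac{s}{2}\right)$)
$M{\left(R,q \right)} = R^{2} \left(3 + q\right)$
$\left(-6 + M{\left(4,-4 \right)} w{\left(-2,-2 \right)}\right)^{2} = \left(-6 + 4^{2} \left(3 - 4\right) \left(3 + \frac{1}{2} \left(-2\right) \left(-1 - 2\right)\right)\right)^{2} = \left(-6 + 16 \left(-1\right) \left(3 + \frac{1}{2} \left(-2\right) \left(-3\right)\right)\right)^{2} = \left(-6 - 16 \left(3 + 3\right)\right)^{2} = \left(-6 - 96\right)^{2} = \left(-102\right)^{2} = 10404$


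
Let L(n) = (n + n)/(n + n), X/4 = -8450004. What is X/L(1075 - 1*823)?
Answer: -33800016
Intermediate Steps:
X = -33800016 (X = 4*(-8450004) = -33800016)
L(n) = 1 (L(n) = (2*n)/((2*n)) = (2*n)*(1/(2*n)) = 1)
X/L(1075 - 1*823) = -33800016/1 = -33800016*1 = -33800016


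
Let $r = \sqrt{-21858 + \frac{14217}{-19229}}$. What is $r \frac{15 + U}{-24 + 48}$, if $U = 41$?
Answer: $\frac{7 i \sqrt{18327360431}}{2747} \approx 344.98 i$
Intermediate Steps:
$r = \frac{3 i \sqrt{18327360431}}{2747}$ ($r = \sqrt{-21858 + 14217 \left(- \frac{1}{19229}\right)} = \sqrt{-21858 - \frac{2031}{2747}} = \sqrt{- \frac{60045957}{2747}} = \frac{3 i \sqrt{18327360431}}{2747} \approx 147.85 i$)
$r \frac{15 + U}{-24 + 48} = \frac{3 i \sqrt{18327360431}}{2747} \frac{15 + 41}{-24 + 48} = \frac{3 i \sqrt{18327360431}}{2747} \cdot \frac{56}{24} = \frac{3 i \sqrt{18327360431}}{2747} \cdot 56 \cdot \frac{1}{24} = \frac{3 i \sqrt{18327360431}}{2747} \cdot \frac{7}{3} = \frac{7 i \sqrt{18327360431}}{2747}$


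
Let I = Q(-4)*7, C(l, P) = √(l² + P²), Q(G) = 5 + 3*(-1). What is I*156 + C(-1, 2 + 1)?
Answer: 2184 + √10 ≈ 2187.2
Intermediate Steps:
Q(G) = 2 (Q(G) = 5 - 3 = 2)
C(l, P) = √(P² + l²)
I = 14 (I = 2*7 = 14)
I*156 + C(-1, 2 + 1) = 14*156 + √((2 + 1)² + (-1)²) = 2184 + √(3² + 1) = 2184 + √(9 + 1) = 2184 + √10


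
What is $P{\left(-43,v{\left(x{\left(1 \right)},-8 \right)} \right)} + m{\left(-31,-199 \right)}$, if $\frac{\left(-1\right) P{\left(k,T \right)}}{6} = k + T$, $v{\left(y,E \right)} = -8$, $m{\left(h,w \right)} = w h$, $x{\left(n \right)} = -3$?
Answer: $6475$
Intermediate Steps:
$m{\left(h,w \right)} = h w$
$P{\left(k,T \right)} = - 6 T - 6 k$ ($P{\left(k,T \right)} = - 6 \left(k + T\right) = - 6 \left(T + k\right) = - 6 T - 6 k$)
$P{\left(-43,v{\left(x{\left(1 \right)},-8 \right)} \right)} + m{\left(-31,-199 \right)} = \left(\left(-6\right) \left(-8\right) - -258\right) - -6169 = \left(48 + 258\right) + 6169 = 306 + 6169 = 6475$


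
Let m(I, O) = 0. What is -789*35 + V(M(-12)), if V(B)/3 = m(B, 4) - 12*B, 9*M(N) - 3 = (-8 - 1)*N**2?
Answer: -22443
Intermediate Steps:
M(N) = 1/3 - N**2 (M(N) = 1/3 + ((-8 - 1)*N**2)/9 = 1/3 + (-9*N**2)/9 = 1/3 - N**2)
V(B) = -36*B (V(B) = 3*(0 - 12*B) = 3*(-12*B) = -36*B)
-789*35 + V(M(-12)) = -789*35 - 36*(1/3 - 1*(-12)**2) = -27615 - 36*(1/3 - 1*144) = -27615 - 36*(1/3 - 144) = -27615 - 36*(-431/3) = -27615 + 5172 = -22443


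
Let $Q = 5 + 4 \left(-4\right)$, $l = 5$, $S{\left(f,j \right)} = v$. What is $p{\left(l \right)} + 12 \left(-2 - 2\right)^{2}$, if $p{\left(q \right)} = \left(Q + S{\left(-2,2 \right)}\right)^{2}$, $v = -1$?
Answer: $336$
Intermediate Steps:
$S{\left(f,j \right)} = -1$
$Q = -11$ ($Q = 5 - 16 = -11$)
$p{\left(q \right)} = 144$ ($p{\left(q \right)} = \left(-11 - 1\right)^{2} = \left(-12\right)^{2} = 144$)
$p{\left(l \right)} + 12 \left(-2 - 2\right)^{2} = 144 + 12 \left(-2 - 2\right)^{2} = 144 + 12 \left(-4\right)^{2} = 144 + 12 \cdot 16 = 144 + 192 = 336$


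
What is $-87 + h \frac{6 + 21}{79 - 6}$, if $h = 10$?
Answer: $- \frac{6081}{73} \approx -83.301$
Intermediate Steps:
$-87 + h \frac{6 + 21}{79 - 6} = -87 + 10 \frac{6 + 21}{79 - 6} = -87 + 10 \cdot \frac{27}{73} = -87 + \frac{270}{73} = - \frac{6081}{73}$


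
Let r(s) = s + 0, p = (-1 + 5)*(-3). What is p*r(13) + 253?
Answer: 97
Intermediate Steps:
p = -12 (p = 4*(-3) = -12)
r(s) = s
p*r(13) + 253 = -12*13 + 253 = -156 + 253 = 97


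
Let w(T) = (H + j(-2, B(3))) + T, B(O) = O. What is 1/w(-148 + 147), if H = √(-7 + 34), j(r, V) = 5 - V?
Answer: -1/26 + 3*√3/26 ≈ 0.16139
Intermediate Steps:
H = 3*√3 (H = √27 = 3*√3 ≈ 5.1962)
w(T) = 2 + T + 3*√3 (w(T) = (3*√3 + (5 - 1*3)) + T = (3*√3 + (5 - 3)) + T = (3*√3 + 2) + T = (2 + 3*√3) + T = 2 + T + 3*√3)
1/w(-148 + 147) = 1/(2 + (-148 + 147) + 3*√3) = 1/(2 - 1 + 3*√3) = 1/(1 + 3*√3)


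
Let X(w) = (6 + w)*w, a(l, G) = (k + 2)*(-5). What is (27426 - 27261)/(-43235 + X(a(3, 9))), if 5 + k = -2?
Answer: -3/772 ≈ -0.0038860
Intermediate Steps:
k = -7 (k = -5 - 2 = -7)
a(l, G) = 25 (a(l, G) = (-7 + 2)*(-5) = -5*(-5) = 25)
X(w) = w*(6 + w)
(27426 - 27261)/(-43235 + X(a(3, 9))) = (27426 - 27261)/(-43235 + 25*(6 + 25)) = 165/(-43235 + 25*31) = 165/(-43235 + 775) = 165/(-42460) = 165*(-1/42460) = -3/772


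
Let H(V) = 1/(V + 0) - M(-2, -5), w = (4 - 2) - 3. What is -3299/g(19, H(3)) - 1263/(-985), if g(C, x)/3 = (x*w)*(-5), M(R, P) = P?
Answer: -125939/3152 ≈ -39.955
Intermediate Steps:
w = -1 (w = 2 - 3 = -1)
H(V) = 5 + 1/V (H(V) = 1/(V + 0) - 1*(-5) = 1/V + 5 = 5 + 1/V)
g(C, x) = 15*x (g(C, x) = 3*((x*(-1))*(-5)) = 3*(-x*(-5)) = 3*(5*x) = 15*x)
-3299/g(19, H(3)) - 1263/(-985) = -3299*1/(15*(5 + 1/3)) - 1263/(-985) = -3299*1/(15*(5 + ⅓)) - 1263*(-1/985) = -3299/(15*(16/3)) + 1263/985 = -3299/80 + 1263/985 = -125939/3152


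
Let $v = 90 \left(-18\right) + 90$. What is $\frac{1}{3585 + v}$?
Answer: $\frac{1}{2055} \approx 0.00048662$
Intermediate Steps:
$v = -1530$ ($v = -1620 + 90 = -1530$)
$\frac{1}{3585 + v} = \frac{1}{3585 - 1530} = \frac{1}{2055}$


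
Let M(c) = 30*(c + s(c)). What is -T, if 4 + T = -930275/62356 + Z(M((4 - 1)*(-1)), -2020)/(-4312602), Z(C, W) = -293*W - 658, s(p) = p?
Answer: 366031232765/19208329308 ≈ 19.056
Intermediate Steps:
M(c) = 60*c (M(c) = 30*(c + c) = 30*(2*c) = 60*c)
Z(C, W) = -658 - 293*W
T = -366031232765/19208329308 (T = -4 + (-930275/62356 + (-658 - 293*(-2020))/(-4312602)) = -4 + (-930275*1/62356 + (-658 + 591860)*(-1/4312602)) = -4 + (-930275/62356 + 591202*(-1/4312602)) = -4 + (-930275/62356 - 295601/2156301) = -4 - 289197915533/19208329308 = -366031232765/19208329308 ≈ -19.056)
-T = -1*(-366031232765/19208329308) = 366031232765/19208329308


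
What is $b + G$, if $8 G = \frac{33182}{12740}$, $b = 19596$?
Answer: $\frac{998628751}{50960} \approx 19596.0$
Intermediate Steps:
$G = \frac{16591}{50960}$ ($G = \frac{33182 \cdot \frac{1}{12740}}{8} = \frac{1}{8} \cdot \frac{16591}{6370} = \frac{16591}{50960} \approx 0.32557$)
$b + G = 19596 + \frac{16591}{50960} = \frac{998628751}{50960}$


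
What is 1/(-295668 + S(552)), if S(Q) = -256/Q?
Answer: -69/20401124 ≈ -3.3822e-6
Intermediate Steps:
1/(-295668 + S(552)) = 1/(-295668 - 256/552) = 1/(-295668 - 256*1/552) = 1/(-295668 - 32/69) = 1/(-20401124/69) = -69/20401124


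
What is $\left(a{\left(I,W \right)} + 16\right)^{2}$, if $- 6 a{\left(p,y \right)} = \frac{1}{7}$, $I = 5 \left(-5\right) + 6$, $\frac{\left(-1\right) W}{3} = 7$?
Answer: $\frac{450241}{1764} \approx 255.24$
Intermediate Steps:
$W = -21$ ($W = \left(-3\right) 7 = -21$)
$I = -19$ ($I = -25 + 6 = -19$)
$a{\left(p,y \right)} = - \frac{1}{42}$ ($a{\left(p,y \right)} = - \frac{1}{6 \cdot 7} = \left(- \frac{1}{6}\right) \frac{1}{7} = - \frac{1}{42}$)
$\left(a{\left(I,W \right)} + 16\right)^{2} = \left(- \frac{1}{42} + 16\right)^{2} = \left(\frac{671}{42}\right)^{2} = \frac{450241}{1764}$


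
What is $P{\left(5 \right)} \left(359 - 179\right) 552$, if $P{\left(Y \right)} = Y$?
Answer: $496800$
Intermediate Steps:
$P{\left(5 \right)} \left(359 - 179\right) 552 = 5 \left(359 - 179\right) 552 = 5 \cdot 180 \cdot 552 = 5 \cdot 99360 = 496800$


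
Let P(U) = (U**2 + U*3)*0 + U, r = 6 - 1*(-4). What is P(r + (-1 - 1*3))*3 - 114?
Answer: -96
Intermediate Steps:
r = 10 (r = 6 + 4 = 10)
P(U) = U (P(U) = (U**2 + 3*U)*0 + U = 0 + U = U)
P(r + (-1 - 1*3))*3 - 114 = (10 + (-1 - 1*3))*3 - 114 = (10 + (-1 - 3))*3 - 114 = (10 - 4)*3 - 114 = 6*3 - 114 = 18 - 114 = -96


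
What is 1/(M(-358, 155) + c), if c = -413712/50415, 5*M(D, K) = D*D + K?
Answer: 3361/86228451 ≈ 3.8978e-5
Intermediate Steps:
M(D, K) = K/5 + D²/5 (M(D, K) = (D*D + K)/5 = (D² + K)/5 = (K + D²)/5 = K/5 + D²/5)
c = -137904/16805 (c = -413712*1/50415 = -137904/16805 ≈ -8.2061)
1/(M(-358, 155) + c) = 1/(((⅕)*155 + (⅕)*(-358)²) - 137904/16805) = 1/((31 + (⅕)*128164) - 137904/16805) = 1/((31 + 128164/5) - 137904/16805) = 1/(128319/5 - 137904/16805) = 1/(86228451/3361) = 3361/86228451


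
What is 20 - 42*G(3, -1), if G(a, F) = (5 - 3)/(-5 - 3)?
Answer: 61/2 ≈ 30.500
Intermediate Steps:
G(a, F) = -¼ (G(a, F) = 2/(-8) = 2*(-⅛) = -¼)
20 - 42*G(3, -1) = 20 - 42*(-¼) = 20 + 21/2 = 61/2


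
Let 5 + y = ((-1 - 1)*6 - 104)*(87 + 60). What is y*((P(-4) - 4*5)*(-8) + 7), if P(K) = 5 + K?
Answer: -2712063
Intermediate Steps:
y = -17057 (y = -5 + ((-1 - 1)*6 - 104)*(87 + 60) = -5 + (-2*6 - 104)*147 = -5 + (-12 - 104)*147 = -5 - 116*147 = -5 - 17052 = -17057)
y*((P(-4) - 4*5)*(-8) + 7) = -17057*(((5 - 4) - 4*5)*(-8) + 7) = -17057*((1 - 20)*(-8) + 7) = -17057*(-19*(-8) + 7) = -17057*(152 + 7) = -17057*159 = -2712063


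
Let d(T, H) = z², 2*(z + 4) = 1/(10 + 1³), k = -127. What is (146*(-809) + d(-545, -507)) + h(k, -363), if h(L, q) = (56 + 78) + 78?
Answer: -57056999/484 ≈ -1.1789e+5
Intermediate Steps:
z = -87/22 (z = -4 + 1/(2*(10 + 1³)) = -4 + 1/(2*(10 + 1)) = -4 + (½)/11 = -4 + (½)*(1/11) = -4 + 1/22 = -87/22 ≈ -3.9545)
h(L, q) = 212 (h(L, q) = 134 + 78 = 212)
d(T, H) = 7569/484 (d(T, H) = (-87/22)² = 7569/484)
(146*(-809) + d(-545, -507)) + h(k, -363) = (146*(-809) + 7569/484) + 212 = (-118114 + 7569/484) + 212 = -57159607/484 + 212 = -57056999/484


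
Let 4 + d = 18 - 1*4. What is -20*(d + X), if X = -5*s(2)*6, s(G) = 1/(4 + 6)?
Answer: -140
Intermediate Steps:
d = 10 (d = -4 + (18 - 1*4) = -4 + (18 - 4) = -4 + 14 = 10)
s(G) = ⅒ (s(G) = 1/10 = ⅒)
X = -3 (X = -5*⅒*6 = -½*6 = -3)
-20*(d + X) = -20*(10 - 3) = -20*7 = -140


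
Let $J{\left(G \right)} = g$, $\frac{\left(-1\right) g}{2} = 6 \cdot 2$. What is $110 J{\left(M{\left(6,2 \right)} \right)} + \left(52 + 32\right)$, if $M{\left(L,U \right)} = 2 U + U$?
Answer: $-2556$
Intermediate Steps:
$M{\left(L,U \right)} = 3 U$
$g = -24$ ($g = - 2 \cdot 6 \cdot 2 = \left(-2\right) 12 = -24$)
$J{\left(G \right)} = -24$
$110 J{\left(M{\left(6,2 \right)} \right)} + \left(52 + 32\right) = 110 \left(-24\right) + \left(52 + 32\right) = -2640 + 84 = -2556$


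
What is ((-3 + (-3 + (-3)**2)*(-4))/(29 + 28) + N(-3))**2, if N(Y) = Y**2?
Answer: 26244/361 ≈ 72.698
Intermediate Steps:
((-3 + (-3 + (-3)**2)*(-4))/(29 + 28) + N(-3))**2 = ((-3 + (-3 + (-3)**2)*(-4))/(29 + 28) + (-3)**2)**2 = ((-3 + (-3 + 9)*(-4))/57 + 9)**2 = ((-3 + 6*(-4))*(1/57) + 9)**2 = ((-3 - 24)*(1/57) + 9)**2 = (-27*1/57 + 9)**2 = (-9/19 + 9)**2 = (162/19)**2 = 26244/361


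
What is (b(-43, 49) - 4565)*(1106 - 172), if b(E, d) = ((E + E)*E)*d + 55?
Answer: 165030328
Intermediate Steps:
b(E, d) = 55 + 2*d*E² (b(E, d) = ((2*E)*E)*d + 55 = (2*E²)*d + 55 = 2*d*E² + 55 = 55 + 2*d*E²)
(b(-43, 49) - 4565)*(1106 - 172) = ((55 + 2*49*(-43)²) - 4565)*(1106 - 172) = ((55 + 2*49*1849) - 4565)*934 = ((55 + 181202) - 4565)*934 = (181257 - 4565)*934 = 176692*934 = 165030328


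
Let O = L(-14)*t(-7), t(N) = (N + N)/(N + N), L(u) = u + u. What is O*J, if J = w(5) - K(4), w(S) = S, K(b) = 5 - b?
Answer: -112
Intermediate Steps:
L(u) = 2*u
t(N) = 1 (t(N) = (2*N)/((2*N)) = (2*N)*(1/(2*N)) = 1)
J = 4 (J = 5 - (5 - 1*4) = 5 - (5 - 4) = 5 - 1*1 = 5 - 1 = 4)
O = -28 (O = (2*(-14))*1 = -28*1 = -28)
O*J = -28*4 = -112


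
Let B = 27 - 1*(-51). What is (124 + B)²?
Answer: 40804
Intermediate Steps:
B = 78 (B = 27 + 51 = 78)
(124 + B)² = (124 + 78)² = 202² = 40804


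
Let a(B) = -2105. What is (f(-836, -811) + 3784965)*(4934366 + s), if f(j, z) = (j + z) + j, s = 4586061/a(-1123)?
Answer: 39270690270163858/2105 ≈ 1.8656e+13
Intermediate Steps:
s = -4586061/2105 (s = 4586061/(-2105) = 4586061*(-1/2105) = -4586061/2105 ≈ -2178.7)
f(j, z) = z + 2*j
(f(-836, -811) + 3784965)*(4934366 + s) = ((-811 + 2*(-836)) + 3784965)*(4934366 - 4586061/2105) = ((-811 - 1672) + 3784965)*(10382254369/2105) = (-2483 + 3784965)*(10382254369/2105) = 3782482*(10382254369/2105) = 39270690270163858/2105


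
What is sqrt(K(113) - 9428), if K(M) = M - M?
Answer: 2*I*sqrt(2357) ≈ 97.098*I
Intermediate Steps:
K(M) = 0
sqrt(K(113) - 9428) = sqrt(0 - 9428) = sqrt(-9428) = 2*I*sqrt(2357)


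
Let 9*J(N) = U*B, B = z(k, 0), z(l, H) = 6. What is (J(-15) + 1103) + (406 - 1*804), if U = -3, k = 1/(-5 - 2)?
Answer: 703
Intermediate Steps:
k = -⅐ (k = 1/(-7) = -⅐ ≈ -0.14286)
B = 6
J(N) = -2 (J(N) = (-3*6)/9 = (⅑)*(-18) = -2)
(J(-15) + 1103) + (406 - 1*804) = (-2 + 1103) + (406 - 1*804) = 1101 + (406 - 804) = 1101 - 398 = 703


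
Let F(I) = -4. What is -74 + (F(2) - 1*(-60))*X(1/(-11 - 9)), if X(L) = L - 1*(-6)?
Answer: 1296/5 ≈ 259.20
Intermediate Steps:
X(L) = 6 + L (X(L) = L + 6 = 6 + L)
-74 + (F(2) - 1*(-60))*X(1/(-11 - 9)) = -74 + (-4 - 1*(-60))*(6 + 1/(-11 - 9)) = -74 + (-4 + 60)*(6 + 1/(-20)) = -74 + 56*(6 - 1/20) = -74 + 56*(119/20) = -74 + 1666/5 = 1296/5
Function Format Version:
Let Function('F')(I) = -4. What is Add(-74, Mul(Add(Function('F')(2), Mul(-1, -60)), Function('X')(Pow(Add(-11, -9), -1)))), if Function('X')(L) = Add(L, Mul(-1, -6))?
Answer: Rational(1296, 5) ≈ 259.20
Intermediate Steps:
Function('X')(L) = Add(6, L) (Function('X')(L) = Add(L, 6) = Add(6, L))
Add(-74, Mul(Add(Function('F')(2), Mul(-1, -60)), Function('X')(Pow(Add(-11, -9), -1)))) = Add(-74, Mul(Add(-4, Mul(-1, -60)), Add(6, Pow(Add(-11, -9), -1)))) = Add(-74, Mul(Add(-4, 60), Add(6, Pow(-20, -1)))) = Add(-74, Mul(56, Add(6, Rational(-1, 20)))) = Add(-74, Mul(56, Rational(119, 20))) = Add(-74, Rational(1666, 5)) = Rational(1296, 5)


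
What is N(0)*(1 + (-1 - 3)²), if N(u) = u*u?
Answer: 0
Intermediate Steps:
N(u) = u²
N(0)*(1 + (-1 - 3)²) = 0²*(1 + (-1 - 3)²) = 0*(1 + (-4)²) = 0*(1 + 16) = 0*17 = 0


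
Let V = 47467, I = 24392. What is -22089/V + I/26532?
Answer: 142937429/314848611 ≈ 0.45399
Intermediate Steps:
-22089/V + I/26532 = -22089/47467 + 24392/26532 = -22089*1/47467 + 24392*(1/26532) = -22089/47467 + 6098/6633 = 142937429/314848611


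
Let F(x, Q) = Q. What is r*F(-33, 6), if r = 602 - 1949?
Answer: -8082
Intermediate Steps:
r = -1347
r*F(-33, 6) = -1347*6 = -8082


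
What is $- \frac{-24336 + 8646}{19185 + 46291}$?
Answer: $\frac{7845}{32738} \approx 0.23963$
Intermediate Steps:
$- \frac{-24336 + 8646}{19185 + 46291} = - \frac{-15690}{65476} = \left(-1\right) \left(- \frac{7845}{32738}\right) = \frac{7845}{32738}$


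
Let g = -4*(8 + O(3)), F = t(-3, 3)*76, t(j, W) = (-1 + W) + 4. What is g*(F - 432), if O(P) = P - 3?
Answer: -768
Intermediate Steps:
t(j, W) = 3 + W
O(P) = -3 + P
F = 456 (F = (3 + 3)*76 = 6*76 = 456)
g = -32 (g = -4*(8 + (-3 + 3)) = -4*(8 + 0) = -4*8 = -32)
g*(F - 432) = -32*(456 - 432) = -32*24 = -768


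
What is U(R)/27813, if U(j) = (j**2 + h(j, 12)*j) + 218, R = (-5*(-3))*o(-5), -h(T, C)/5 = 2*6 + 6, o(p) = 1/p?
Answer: 497/27813 ≈ 0.017869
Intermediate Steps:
o(p) = 1/p
h(T, C) = -90 (h(T, C) = -5*(2*6 + 6) = -5*(12 + 6) = -5*18 = -90)
R = -3 (R = -5*(-3)/(-5) = 15*(-1/5) = -3)
U(j) = 218 + j**2 - 90*j (U(j) = (j**2 - 90*j) + 218 = 218 + j**2 - 90*j)
U(R)/27813 = (218 + (-3)**2 - 90*(-3))/27813 = (218 + 9 + 270)*(1/27813) = 497*(1/27813) = 497/27813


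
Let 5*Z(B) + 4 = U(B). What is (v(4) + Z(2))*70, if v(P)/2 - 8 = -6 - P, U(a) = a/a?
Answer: -322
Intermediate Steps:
U(a) = 1
v(P) = 4 - 2*P (v(P) = 16 + 2*(-6 - P) = 16 + (-12 - 2*P) = 4 - 2*P)
Z(B) = -⅗ (Z(B) = -⅘ + (⅕)*1 = -⅘ + ⅕ = -⅗)
(v(4) + Z(2))*70 = ((4 - 2*4) - ⅗)*70 = ((4 - 8) - ⅗)*70 = (-4 - ⅗)*70 = -23/5*70 = -322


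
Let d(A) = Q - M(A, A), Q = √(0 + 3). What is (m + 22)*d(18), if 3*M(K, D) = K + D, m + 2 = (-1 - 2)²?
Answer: -348 + 29*√3 ≈ -297.77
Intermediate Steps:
m = 7 (m = -2 + (-1 - 2)² = -2 + (-3)² = -2 + 9 = 7)
M(K, D) = D/3 + K/3 (M(K, D) = (K + D)/3 = (D + K)/3 = D/3 + K/3)
Q = √3 ≈ 1.7320
d(A) = √3 - 2*A/3 (d(A) = √3 - (A/3 + A/3) = √3 - 2*A/3)
(m + 22)*d(18) = (7 + 22)*(√3 - ⅔*18) = 29*(√3 - 12) = 29*(-12 + √3) = -348 + 29*√3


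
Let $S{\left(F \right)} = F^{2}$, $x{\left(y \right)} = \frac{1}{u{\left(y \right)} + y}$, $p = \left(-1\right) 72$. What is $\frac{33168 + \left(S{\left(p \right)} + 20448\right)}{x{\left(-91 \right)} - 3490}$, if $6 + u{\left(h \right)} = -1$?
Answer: $- \frac{1920800}{114007} \approx -16.848$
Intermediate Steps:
$u{\left(h \right)} = -7$ ($u{\left(h \right)} = -6 - 1 = -7$)
$p = -72$
$x{\left(y \right)} = \frac{1}{-7 + y}$
$\frac{33168 + \left(S{\left(p \right)} + 20448\right)}{x{\left(-91 \right)} - 3490} = \frac{33168 + \left(\left(-72\right)^{2} + 20448\right)}{\frac{1}{-7 - 91} - 3490} = \frac{33168 + \left(5184 + 20448\right)}{\frac{1}{-98} - 3490} = \frac{33168 + 25632}{- \frac{1}{98} - 3490} = \frac{58800}{- \frac{342021}{98}} = 58800 \left(- \frac{98}{342021}\right) = - \frac{1920800}{114007}$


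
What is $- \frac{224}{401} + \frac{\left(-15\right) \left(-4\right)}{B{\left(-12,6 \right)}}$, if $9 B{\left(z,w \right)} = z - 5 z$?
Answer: $\frac{17149}{1604} \approx 10.691$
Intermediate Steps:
$B{\left(z,w \right)} = - \frac{4 z}{9}$ ($B{\left(z,w \right)} = \frac{z - 5 z}{9} = \frac{\left(-4\right) z}{9} = - \frac{4 z}{9}$)
$- \frac{224}{401} + \frac{\left(-15\right) \left(-4\right)}{B{\left(-12,6 \right)}} = - \frac{224}{401} + \frac{\left(-15\right) \left(-4\right)}{\left(- \frac{4}{9}\right) \left(-12\right)} = \left(-224\right) \frac{1}{401} + \frac{60}{\frac{16}{3}} = - \frac{224}{401} + 60 \cdot \frac{3}{16} = - \frac{224}{401} + \frac{45}{4} = \frac{17149}{1604}$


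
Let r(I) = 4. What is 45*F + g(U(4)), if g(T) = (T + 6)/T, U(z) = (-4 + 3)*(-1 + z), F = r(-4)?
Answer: 179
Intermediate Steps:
F = 4
U(z) = 1 - z (U(z) = -(-1 + z) = 1 - z)
g(T) = (6 + T)/T
45*F + g(U(4)) = 45*4 + (6 + (1 - 1*4))/(1 - 1*4) = 180 + (6 + (1 - 4))/(1 - 4) = 180 + (6 - 3)/(-3) = 180 - ⅓*3 = 180 - 1 = 179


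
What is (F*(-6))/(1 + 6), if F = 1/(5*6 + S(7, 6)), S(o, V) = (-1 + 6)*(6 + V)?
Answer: -1/105 ≈ -0.0095238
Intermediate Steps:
S(o, V) = 30 + 5*V (S(o, V) = 5*(6 + V) = 30 + 5*V)
F = 1/90 (F = 1/(5*6 + (30 + 5*6)) = 1/(30 + (30 + 30)) = 1/(30 + 60) = 1/90 ≈ 0.011111)
(F*(-6))/(1 + 6) = ((1/90)*(-6))/(1 + 6) = -1/15/7 = -1/15*1/7 = -1/105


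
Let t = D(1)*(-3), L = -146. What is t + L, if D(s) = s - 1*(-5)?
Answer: -164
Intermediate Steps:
D(s) = 5 + s (D(s) = s + 5 = 5 + s)
t = -18 (t = (5 + 1)*(-3) = 6*(-3) = -18)
t + L = -18 - 146 = -164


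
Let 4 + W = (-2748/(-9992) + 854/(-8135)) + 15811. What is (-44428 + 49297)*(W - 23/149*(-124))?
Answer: 233322020947500543/3027863270 ≈ 7.7058e+7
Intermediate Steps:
W = 321221138063/20321230 (W = -4 + ((-2748/(-9992) + 854/(-8135)) + 15811) = -4 + ((-2748*(-1/9992) + 854*(-1/8135)) + 15811) = -4 + ((687/2498 - 854/8135) + 15811) = -4 + (3455453/20321230 + 15811) = -4 + 321302422983/20321230 = 321221138063/20321230 ≈ 15807.)
(-44428 + 49297)*(W - 23/149*(-124)) = (-44428 + 49297)*(321221138063/20321230 - 23/149*(-124)) = 4869*(321221138063/20321230 - 23*1/149*(-124)) = 4869*(321221138063/20321230 - 23/149*(-124)) = 4869*(321221138063/20321230 + 2852/149) = 4869*(47919905719347/3027863270) = 233322020947500543/3027863270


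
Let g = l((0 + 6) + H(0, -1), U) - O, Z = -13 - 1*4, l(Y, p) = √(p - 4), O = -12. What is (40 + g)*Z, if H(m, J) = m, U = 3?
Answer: -884 - 17*I ≈ -884.0 - 17.0*I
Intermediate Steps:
l(Y, p) = √(-4 + p)
Z = -17 (Z = -13 - 4 = -17)
g = 12 + I (g = √(-4 + 3) - 1*(-12) = √(-1) + 12 = I + 12 = 12 + I ≈ 12.0 + 1.0*I)
(40 + g)*Z = (40 + (12 + I))*(-17) = (52 + I)*(-17) = -884 - 17*I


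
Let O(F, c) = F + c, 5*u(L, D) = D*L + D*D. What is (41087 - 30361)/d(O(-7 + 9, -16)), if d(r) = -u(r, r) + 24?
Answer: -26815/136 ≈ -197.17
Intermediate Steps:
u(L, D) = D²/5 + D*L/5 (u(L, D) = (D*L + D*D)/5 = (D*L + D²)/5 = (D² + D*L)/5 = D²/5 + D*L/5)
d(r) = 24 - 2*r²/5 (d(r) = -r*(r + r)/5 + 24 = -r*2*r/5 + 24 = -2*r²/5 + 24 = 24 - 2*r²/5)
(41087 - 30361)/d(O(-7 + 9, -16)) = (41087 - 30361)/(24 - 2*((-7 + 9) - 16)²/5) = 10726/(24 - 2*(2 - 16)²/5) = 10726/(24 - ⅖*(-14)²) = 10726/(24 - ⅖*196) = 10726/(24 - 392/5) = 10726/(-272/5) = 10726*(-5/272) = -26815/136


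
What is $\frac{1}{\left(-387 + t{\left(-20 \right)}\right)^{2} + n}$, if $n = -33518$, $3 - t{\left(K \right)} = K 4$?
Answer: $\frac{1}{58898} \approx 1.6979 \cdot 10^{-5}$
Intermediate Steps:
$t{\left(K \right)} = 3 - 4 K$ ($t{\left(K \right)} = 3 - K 4 = 3 - 4 K$)
$\frac{1}{\left(-387 + t{\left(-20 \right)}\right)^{2} + n} = \frac{1}{\left(-387 + \left(3 - -80\right)\right)^{2} - 33518} = \frac{1}{\left(-387 + \left(3 + 80\right)\right)^{2} - 33518} = \frac{1}{\left(-387 + 83\right)^{2} - 33518} = \frac{1}{\left(-304\right)^{2} - 33518} = \frac{1}{92416 - 33518} = \frac{1}{58898}$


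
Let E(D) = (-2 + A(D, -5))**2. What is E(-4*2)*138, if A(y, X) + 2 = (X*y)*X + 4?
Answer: 5520000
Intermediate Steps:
A(y, X) = 2 + y*X**2 (A(y, X) = -2 + ((X*y)*X + 4) = -2 + (y*X**2 + 4) = -2 + (4 + y*X**2) = 2 + y*X**2)
E(D) = 625*D**2 (E(D) = (-2 + (2 + D*(-5)**2))**2 = (-2 + (2 + D*25))**2 = (-2 + (2 + 25*D))**2 = (25*D)**2 = 625*D**2)
E(-4*2)*138 = (625*(-4*2)**2)*138 = (625*(-8)**2)*138 = (625*64)*138 = 40000*138 = 5520000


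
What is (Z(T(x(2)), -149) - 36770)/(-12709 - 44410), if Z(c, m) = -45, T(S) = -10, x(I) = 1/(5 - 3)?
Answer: 36815/57119 ≈ 0.64453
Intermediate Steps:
x(I) = ½ (x(I) = 1/2 = ½)
(Z(T(x(2)), -149) - 36770)/(-12709 - 44410) = (-45 - 36770)/(-12709 - 44410) = -36815/(-57119) = -36815*(-1/57119) = 36815/57119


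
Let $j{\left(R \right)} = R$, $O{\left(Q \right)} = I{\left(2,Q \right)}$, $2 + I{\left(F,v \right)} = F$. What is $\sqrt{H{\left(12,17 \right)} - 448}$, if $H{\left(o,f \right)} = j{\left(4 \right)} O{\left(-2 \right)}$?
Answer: $8 i \sqrt{7} \approx 21.166 i$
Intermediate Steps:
$I{\left(F,v \right)} = -2 + F$
$O{\left(Q \right)} = 0$ ($O{\left(Q \right)} = -2 + 2 = 0$)
$H{\left(o,f \right)} = 0$ ($H{\left(o,f \right)} = 4 \cdot 0 = 0$)
$\sqrt{H{\left(12,17 \right)} - 448} = \sqrt{0 - 448} = \sqrt{-448} = 8 i \sqrt{7}$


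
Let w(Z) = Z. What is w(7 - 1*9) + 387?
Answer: 385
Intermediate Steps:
w(7 - 1*9) + 387 = (7 - 1*9) + 387 = (7 - 9) + 387 = -2 + 387 = 385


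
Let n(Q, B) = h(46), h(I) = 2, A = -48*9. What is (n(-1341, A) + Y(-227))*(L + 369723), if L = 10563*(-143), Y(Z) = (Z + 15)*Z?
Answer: -54901467036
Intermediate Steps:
A = -432
n(Q, B) = 2
Y(Z) = Z*(15 + Z) (Y(Z) = (15 + Z)*Z = Z*(15 + Z))
L = -1510509
(n(-1341, A) + Y(-227))*(L + 369723) = (2 - 227*(15 - 227))*(-1510509 + 369723) = (2 - 227*(-212))*(-1140786) = (2 + 48124)*(-1140786) = 48126*(-1140786) = -54901467036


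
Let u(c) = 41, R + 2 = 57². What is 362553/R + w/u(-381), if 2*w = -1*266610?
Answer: -417976662/133127 ≈ -3139.7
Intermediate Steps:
w = -133305 (w = (-1*266610)/2 = (½)*(-266610) = -133305)
R = 3247 (R = -2 + 57² = -2 + 3249 = 3247)
362553/R + w/u(-381) = 362553/3247 - 133305/41 = -417976662/133127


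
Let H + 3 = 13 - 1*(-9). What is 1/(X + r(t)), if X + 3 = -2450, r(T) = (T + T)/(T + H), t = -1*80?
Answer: -61/149473 ≈ -0.00040810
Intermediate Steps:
H = 19 (H = -3 + (13 - 1*(-9)) = -3 + (13 + 9) = -3 + 22 = 19)
t = -80
r(T) = 2*T/(19 + T) (r(T) = (T + T)/(T + 19) = (2*T)/(19 + T) = 2*T/(19 + T))
X = -2453 (X = -3 - 2450 = -2453)
1/(X + r(t)) = 1/(-2453 + 2*(-80)/(19 - 80)) = 1/(-2453 + 2*(-80)/(-61)) = 1/(-2453 + 2*(-80)*(-1/61)) = 1/(-2453 + 160/61) = 1/(-149473/61) = -61/149473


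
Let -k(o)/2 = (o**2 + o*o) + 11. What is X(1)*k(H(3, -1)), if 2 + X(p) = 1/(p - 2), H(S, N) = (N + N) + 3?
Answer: 78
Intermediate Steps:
H(S, N) = 3 + 2*N (H(S, N) = 2*N + 3 = 3 + 2*N)
X(p) = -2 + 1/(-2 + p) (X(p) = -2 + 1/(p - 2) = -2 + 1/(-2 + p))
k(o) = -22 - 4*o**2 (k(o) = -2*((o**2 + o*o) + 11) = -2*((o**2 + o**2) + 11) = -2*(2*o**2 + 11) = -2*(11 + 2*o**2) = -22 - 4*o**2)
X(1)*k(H(3, -1)) = ((5 - 2*1)/(-2 + 1))*(-22 - 4*(3 + 2*(-1))**2) = ((5 - 2)/(-1))*(-22 - 4*(3 - 2)**2) = (-1*3)*(-22 - 4*1**2) = -3*(-22 - 4*1) = -3*(-22 - 4) = -3*(-26) = 78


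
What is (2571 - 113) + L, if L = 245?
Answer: 2703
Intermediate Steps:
(2571 - 113) + L = (2571 - 113) + 245 = 2458 + 245 = 2703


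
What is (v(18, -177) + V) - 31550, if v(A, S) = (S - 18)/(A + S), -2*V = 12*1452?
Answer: -2133821/53 ≈ -40261.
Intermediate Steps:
V = -8712 (V = -6*1452 = -½*17424 = -8712)
v(A, S) = (-18 + S)/(A + S)
(v(18, -177) + V) - 31550 = ((-18 - 177)/(18 - 177) - 8712) - 31550 = (-195/(-159) - 8712) - 31550 = (-1/159*(-195) - 8712) - 31550 = (65/53 - 8712) - 31550 = -461671/53 - 31550 = -2133821/53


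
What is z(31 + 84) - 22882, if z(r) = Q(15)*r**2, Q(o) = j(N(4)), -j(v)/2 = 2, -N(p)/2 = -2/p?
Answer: -75782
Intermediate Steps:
N(p) = 4/p (N(p) = -(-4)/p = 4/p)
j(v) = -4 (j(v) = -2*2 = -4)
Q(o) = -4
z(r) = -4*r**2
z(31 + 84) - 22882 = -4*(31 + 84)**2 - 22882 = -4*115**2 - 22882 = -4*13225 - 22882 = -52900 - 22882 = -75782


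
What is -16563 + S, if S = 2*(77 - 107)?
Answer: -16623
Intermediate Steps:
S = -60 (S = 2*(-30) = -60)
-16563 + S = -16563 - 60 = -16623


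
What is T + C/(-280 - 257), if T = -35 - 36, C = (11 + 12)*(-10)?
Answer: -37897/537 ≈ -70.572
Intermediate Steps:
C = -230 (C = 23*(-10) = -230)
T = -71
T + C/(-280 - 257) = -71 - 230/(-280 - 257) = -71 - 230/(-537) = -71 - 230*(-1/537) = -71 + 230/537 = -37897/537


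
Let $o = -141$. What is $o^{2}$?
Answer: $19881$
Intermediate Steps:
$o^{2} = \left(-141\right)^{2} = 19881$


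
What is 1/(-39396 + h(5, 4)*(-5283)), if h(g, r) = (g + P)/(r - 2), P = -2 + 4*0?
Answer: -2/94641 ≈ -2.1132e-5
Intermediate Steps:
P = -2 (P = -2 + 0 = -2)
h(g, r) = (-2 + g)/(-2 + r) (h(g, r) = (g - 2)/(r - 2) = (-2 + g)/(-2 + r))
1/(-39396 + h(5, 4)*(-5283)) = 1/(-39396 + ((-2 + 5)/(-2 + 4))*(-5283)) = 1/(-39396 + (3/2)*(-5283)) = 1/(-39396 - 15849/2) = 1/(-94641/2) = -2/94641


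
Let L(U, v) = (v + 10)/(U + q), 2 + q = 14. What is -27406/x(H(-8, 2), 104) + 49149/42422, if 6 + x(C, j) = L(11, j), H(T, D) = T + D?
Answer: 6685344553/254532 ≈ 26265.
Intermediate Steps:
q = 12 (q = -2 + 14 = 12)
L(U, v) = (10 + v)/(12 + U) (L(U, v) = (v + 10)/(U + 12) = (10 + v)/(12 + U))
H(T, D) = D + T
x(C, j) = -128/23 + j/23 (x(C, j) = -6 + (10 + j)/(12 + 11) = -6 + (10 + j)/23 = -6 + (10/23 + j/23) = -128/23 + j/23)
-27406/x(H(-8, 2), 104) + 49149/42422 = -27406/(-128/23 + (1/23)*104) + 49149/42422 = -27406/(-128/23 + 104/23) + 49149*(1/42422) = -27406/(-24/23) + 49149/42422 = -27406*(-23/24) + 49149/42422 = 315169/12 + 49149/42422 = 6685344553/254532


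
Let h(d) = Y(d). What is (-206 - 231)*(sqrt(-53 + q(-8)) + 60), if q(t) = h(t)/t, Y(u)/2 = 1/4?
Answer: -26220 - 437*I*sqrt(849)/4 ≈ -26220.0 - 3183.3*I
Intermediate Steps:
Y(u) = 1/2 (Y(u) = 2/4 = 2*(1/4) = 1/2)
h(d) = 1/2
q(t) = 1/(2*t)
(-206 - 231)*(sqrt(-53 + q(-8)) + 60) = (-206 - 231)*(sqrt(-53 + (1/2)/(-8)) + 60) = -437*(sqrt(-53 + (1/2)*(-1/8)) + 60) = -437*(sqrt(-53 - 1/16) + 60) = -437*(sqrt(-849/16) + 60) = -437*(I*sqrt(849)/4 + 60) = -437*(60 + I*sqrt(849)/4) = -26220 - 437*I*sqrt(849)/4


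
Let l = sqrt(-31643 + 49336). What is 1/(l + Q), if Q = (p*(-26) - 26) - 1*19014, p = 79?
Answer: -21094/444939143 - sqrt(17693)/444939143 ≈ -4.7708e-5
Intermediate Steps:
l = sqrt(17693) ≈ 133.02
Q = -21094 (Q = (79*(-26) - 26) - 1*19014 = (-2054 - 26) - 19014 = -2080 - 19014 = -21094)
1/(l + Q) = 1/(sqrt(17693) - 21094) = 1/(-21094 + sqrt(17693))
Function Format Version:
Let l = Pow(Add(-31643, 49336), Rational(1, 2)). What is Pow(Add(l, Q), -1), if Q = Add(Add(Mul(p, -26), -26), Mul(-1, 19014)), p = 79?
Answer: Add(Rational(-21094, 444939143), Mul(Rational(-1, 444939143), Pow(17693, Rational(1, 2)))) ≈ -4.7708e-5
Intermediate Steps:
l = Pow(17693, Rational(1, 2)) ≈ 133.02
Q = -21094 (Q = Add(Add(Mul(79, -26), -26), Mul(-1, 19014)) = Add(Add(-2054, -26), -19014) = Add(-2080, -19014) = -21094)
Pow(Add(l, Q), -1) = Pow(Add(Pow(17693, Rational(1, 2)), -21094), -1) = Pow(Add(-21094, Pow(17693, Rational(1, 2))), -1)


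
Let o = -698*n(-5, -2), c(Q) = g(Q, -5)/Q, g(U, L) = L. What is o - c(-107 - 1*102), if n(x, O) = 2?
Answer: -291769/209 ≈ -1396.0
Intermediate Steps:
c(Q) = -5/Q
o = -1396 (o = -698*2 = -1396)
o - c(-107 - 1*102) = -1396 - (-5)/(-107 - 1*102) = -1396 - (-5)/(-107 - 102) = -1396 - (-5)/(-209) = -1396 - (-5)*(-1)/209 = -1396 - 1*5/209 = -1396 - 5/209 = -291769/209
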